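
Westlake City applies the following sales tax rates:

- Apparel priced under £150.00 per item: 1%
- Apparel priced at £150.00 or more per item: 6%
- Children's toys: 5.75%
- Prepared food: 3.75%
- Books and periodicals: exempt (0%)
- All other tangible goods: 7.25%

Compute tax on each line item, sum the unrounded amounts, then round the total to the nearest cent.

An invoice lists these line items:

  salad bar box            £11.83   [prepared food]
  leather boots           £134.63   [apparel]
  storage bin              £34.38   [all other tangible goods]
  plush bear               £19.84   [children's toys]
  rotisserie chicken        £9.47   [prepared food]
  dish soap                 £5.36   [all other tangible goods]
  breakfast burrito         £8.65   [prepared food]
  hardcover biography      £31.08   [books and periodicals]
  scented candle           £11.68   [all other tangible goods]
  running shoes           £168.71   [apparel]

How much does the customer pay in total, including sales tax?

£453.09

Salad bar box £11.83: prepared food → 3.75% → £0.443625
Leather boots £134.63: apparel, under £150.00 → 1% → £1.3463
Storage bin £34.38: all other tangible goods → 7.25% → £2.49255
Plush bear £19.84: children's toys → 5.75% → £1.1408
Rotisserie chicken £9.47: prepared food → 3.75% → £0.355125
Dish soap £5.36: all other tangible goods → 7.25% → £0.3886
Breakfast burrito £8.65: prepared food → 3.75% → £0.324375
Hardcover biography £31.08: books and periodicals → 0% → £0.00
Scented candle £11.68: all other tangible goods → 7.25% → £0.8468
Running shoes £168.71: apparel, £150.00 or more → 6% → £10.1226
Subtotal = £435.63; unrounded tax = £17.460775 → £17.46; total due = £453.09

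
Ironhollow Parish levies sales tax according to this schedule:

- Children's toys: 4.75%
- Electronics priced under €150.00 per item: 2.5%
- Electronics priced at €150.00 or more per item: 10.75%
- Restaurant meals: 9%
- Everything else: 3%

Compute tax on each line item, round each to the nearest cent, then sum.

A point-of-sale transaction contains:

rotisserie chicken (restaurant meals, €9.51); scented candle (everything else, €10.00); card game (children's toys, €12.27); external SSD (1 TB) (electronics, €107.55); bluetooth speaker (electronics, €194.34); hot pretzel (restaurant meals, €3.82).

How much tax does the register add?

Rotisserie chicken €9.51: restaurant meals → 9% → €0.86
Scented candle €10.00: everything else → 3% → €0.30
Card game €12.27: children's toys → 4.75% → €0.58
External SSD (1 TB) €107.55: electronics, under €150.00 → 2.5% → €2.69
Bluetooth speaker €194.34: electronics, €150.00 or more → 10.75% → €20.89
Hot pretzel €3.82: restaurant meals → 9% → €0.34
Total tax = €0.86 + €0.30 + €0.58 + €2.69 + €20.89 + €0.34 = €25.66

€25.66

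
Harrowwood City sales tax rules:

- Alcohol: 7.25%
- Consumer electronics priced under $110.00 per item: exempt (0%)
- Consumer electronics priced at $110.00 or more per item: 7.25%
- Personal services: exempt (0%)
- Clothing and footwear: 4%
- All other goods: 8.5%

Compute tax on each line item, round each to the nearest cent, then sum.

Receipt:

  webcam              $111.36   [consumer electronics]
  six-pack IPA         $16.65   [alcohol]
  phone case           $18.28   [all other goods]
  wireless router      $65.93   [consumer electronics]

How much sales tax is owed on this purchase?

$10.83

Webcam $111.36: consumer electronics, $110.00 or more → 7.25% → $8.07
Six-pack IPA $16.65: alcohol → 7.25% → $1.21
Phone case $18.28: all other goods → 8.5% → $1.55
Wireless router $65.93: consumer electronics, under $110.00 → 0% → $0.00
Total tax = $8.07 + $1.21 + $1.55 = $10.83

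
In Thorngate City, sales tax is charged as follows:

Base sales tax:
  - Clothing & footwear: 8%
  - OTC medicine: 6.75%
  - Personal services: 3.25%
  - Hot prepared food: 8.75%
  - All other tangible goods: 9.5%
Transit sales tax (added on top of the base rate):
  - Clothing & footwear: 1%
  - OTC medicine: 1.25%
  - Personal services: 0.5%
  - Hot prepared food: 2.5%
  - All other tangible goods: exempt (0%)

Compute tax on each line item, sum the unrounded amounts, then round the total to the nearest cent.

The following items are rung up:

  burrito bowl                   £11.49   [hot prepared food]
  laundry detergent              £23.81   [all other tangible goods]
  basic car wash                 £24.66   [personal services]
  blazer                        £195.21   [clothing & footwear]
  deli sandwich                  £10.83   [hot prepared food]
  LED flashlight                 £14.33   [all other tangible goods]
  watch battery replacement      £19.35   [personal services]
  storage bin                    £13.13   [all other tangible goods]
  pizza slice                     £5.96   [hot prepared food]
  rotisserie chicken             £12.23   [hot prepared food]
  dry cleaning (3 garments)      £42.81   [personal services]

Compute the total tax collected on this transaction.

Burrito bowl £11.49: hot prepared food → 8.75% + 2.5% transit = 11.25% → £1.292625
Laundry detergent £23.81: all other tangible goods → 9.5% + 0% transit = 9.5% → £2.26195
Basic car wash £24.66: personal services → 3.25% + 0.5% transit = 3.75% → £0.92475
Blazer £195.21: clothing & footwear → 8% + 1% transit = 9% → £17.5689
Deli sandwich £10.83: hot prepared food → 8.75% + 2.5% transit = 11.25% → £1.218375
LED flashlight £14.33: all other tangible goods → 9.5% + 0% transit = 9.5% → £1.36135
Watch battery replacement £19.35: personal services → 3.25% + 0.5% transit = 3.75% → £0.725625
Storage bin £13.13: all other tangible goods → 9.5% + 0% transit = 9.5% → £1.24735
Pizza slice £5.96: hot prepared food → 8.75% + 2.5% transit = 11.25% → £0.6705
Rotisserie chicken £12.23: hot prepared food → 8.75% + 2.5% transit = 11.25% → £1.375875
Dry cleaning (3 garments) £42.81: personal services → 3.25% + 0.5% transit = 3.75% → £1.605375
Unrounded tax sum = £30.252675 → £30.25

£30.25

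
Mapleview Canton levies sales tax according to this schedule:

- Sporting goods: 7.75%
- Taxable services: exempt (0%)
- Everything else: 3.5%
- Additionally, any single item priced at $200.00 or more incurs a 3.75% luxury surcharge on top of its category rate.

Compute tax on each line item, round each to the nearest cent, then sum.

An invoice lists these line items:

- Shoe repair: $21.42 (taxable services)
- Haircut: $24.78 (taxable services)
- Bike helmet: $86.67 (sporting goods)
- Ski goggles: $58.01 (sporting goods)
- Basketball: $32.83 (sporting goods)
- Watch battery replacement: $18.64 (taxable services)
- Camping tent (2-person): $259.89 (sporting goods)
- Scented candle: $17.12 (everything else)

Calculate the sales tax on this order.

$44.25

Shoe repair $21.42: taxable services → 0% → $0.00
Haircut $24.78: taxable services → 0% → $0.00
Bike helmet $86.67: sporting goods → 7.75% → $6.72
Ski goggles $58.01: sporting goods → 7.75% → $4.50
Basketball $32.83: sporting goods → 7.75% → $2.54
Watch battery replacement $18.64: taxable services → 0% → $0.00
Camping tent (2-person) $259.89: sporting goods → 7.75% + 3.75% surcharge = 11.5% → $29.89
Scented candle $17.12: everything else → 3.5% → $0.60
Total tax = $6.72 + $4.50 + $2.54 + $29.89 + $0.60 = $44.25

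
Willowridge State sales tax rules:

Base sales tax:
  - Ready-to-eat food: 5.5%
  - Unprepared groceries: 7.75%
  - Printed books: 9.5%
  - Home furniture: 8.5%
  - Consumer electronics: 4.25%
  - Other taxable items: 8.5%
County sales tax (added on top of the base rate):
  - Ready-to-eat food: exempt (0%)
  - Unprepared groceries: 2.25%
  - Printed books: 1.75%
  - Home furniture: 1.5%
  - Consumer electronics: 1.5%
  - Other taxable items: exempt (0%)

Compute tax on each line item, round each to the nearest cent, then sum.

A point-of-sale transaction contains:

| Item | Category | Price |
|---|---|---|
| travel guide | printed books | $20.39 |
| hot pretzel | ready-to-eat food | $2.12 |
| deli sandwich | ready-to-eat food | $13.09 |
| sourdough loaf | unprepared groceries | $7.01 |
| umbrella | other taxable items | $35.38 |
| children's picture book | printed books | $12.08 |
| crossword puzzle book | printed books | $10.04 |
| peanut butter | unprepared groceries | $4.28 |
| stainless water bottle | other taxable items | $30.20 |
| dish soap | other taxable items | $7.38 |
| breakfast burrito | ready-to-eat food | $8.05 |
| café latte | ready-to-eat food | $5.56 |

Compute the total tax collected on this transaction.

Travel guide $20.39: printed books → 9.5% + 1.75% county = 11.25% → $2.29
Hot pretzel $2.12: ready-to-eat food → 5.5% + 0% county = 5.5% → $0.12
Deli sandwich $13.09: ready-to-eat food → 5.5% + 0% county = 5.5% → $0.72
Sourdough loaf $7.01: unprepared groceries → 7.75% + 2.25% county = 10% → $0.70
Umbrella $35.38: other taxable items → 8.5% + 0% county = 8.5% → $3.01
Children's picture book $12.08: printed books → 9.5% + 1.75% county = 11.25% → $1.36
Crossword puzzle book $10.04: printed books → 9.5% + 1.75% county = 11.25% → $1.13
Peanut butter $4.28: unprepared groceries → 7.75% + 2.25% county = 10% → $0.43
Stainless water bottle $30.20: other taxable items → 8.5% + 0% county = 8.5% → $2.57
Dish soap $7.38: other taxable items → 8.5% + 0% county = 8.5% → $0.63
Breakfast burrito $8.05: ready-to-eat food → 5.5% + 0% county = 5.5% → $0.44
Café latte $5.56: ready-to-eat food → 5.5% + 0% county = 5.5% → $0.31
Total tax = $2.29 + $0.12 + $0.72 + $0.70 + $3.01 + $1.36 + $1.13 + $0.43 + $2.57 + $0.63 + $0.44 + $0.31 = $13.71

$13.71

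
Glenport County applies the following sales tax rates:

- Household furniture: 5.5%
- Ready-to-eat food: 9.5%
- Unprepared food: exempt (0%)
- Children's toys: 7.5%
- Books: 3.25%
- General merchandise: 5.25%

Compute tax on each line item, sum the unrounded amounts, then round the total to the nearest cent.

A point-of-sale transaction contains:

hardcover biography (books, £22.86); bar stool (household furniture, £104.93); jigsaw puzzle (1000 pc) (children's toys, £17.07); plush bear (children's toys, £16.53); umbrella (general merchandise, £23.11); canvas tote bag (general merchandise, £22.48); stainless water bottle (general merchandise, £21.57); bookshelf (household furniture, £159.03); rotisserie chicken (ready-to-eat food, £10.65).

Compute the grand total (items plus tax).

Hardcover biography £22.86: books → 3.25% → £0.74295
Bar stool £104.93: household furniture → 5.5% → £5.77115
Jigsaw puzzle (1000 pc) £17.07: children's toys → 7.5% → £1.28025
Plush bear £16.53: children's toys → 7.5% → £1.23975
Umbrella £23.11: general merchandise → 5.25% → £1.213275
Canvas tote bag £22.48: general merchandise → 5.25% → £1.1802
Stainless water bottle £21.57: general merchandise → 5.25% → £1.132425
Bookshelf £159.03: household furniture → 5.5% → £8.74665
Rotisserie chicken £10.65: ready-to-eat food → 9.5% → £1.01175
Subtotal = £398.23; unrounded tax = £22.3184 → £22.32; total due = £420.55

£420.55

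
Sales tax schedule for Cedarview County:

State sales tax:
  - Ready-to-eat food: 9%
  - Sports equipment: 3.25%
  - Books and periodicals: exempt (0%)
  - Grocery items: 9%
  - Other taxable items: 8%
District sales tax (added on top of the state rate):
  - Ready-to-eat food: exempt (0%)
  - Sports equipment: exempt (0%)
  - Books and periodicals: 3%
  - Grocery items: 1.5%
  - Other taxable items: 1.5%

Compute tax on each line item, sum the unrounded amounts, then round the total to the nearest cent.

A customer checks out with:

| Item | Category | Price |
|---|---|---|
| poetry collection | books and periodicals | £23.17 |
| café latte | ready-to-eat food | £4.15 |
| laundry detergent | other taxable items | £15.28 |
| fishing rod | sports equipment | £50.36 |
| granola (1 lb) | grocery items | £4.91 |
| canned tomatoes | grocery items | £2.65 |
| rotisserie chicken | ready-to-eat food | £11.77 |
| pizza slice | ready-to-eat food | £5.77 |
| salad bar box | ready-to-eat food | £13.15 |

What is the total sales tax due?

£7.71

Poetry collection £23.17: books and periodicals → 0% + 3% district = 3% → £0.6951
Café latte £4.15: ready-to-eat food → 9% + 0% district = 9% → £0.3735
Laundry detergent £15.28: other taxable items → 8% + 1.5% district = 9.5% → £1.4516
Fishing rod £50.36: sports equipment → 3.25% + 0% district = 3.25% → £1.6367
Granola (1 lb) £4.91: grocery items → 9% + 1.5% district = 10.5% → £0.51555
Canned tomatoes £2.65: grocery items → 9% + 1.5% district = 10.5% → £0.27825
Rotisserie chicken £11.77: ready-to-eat food → 9% + 0% district = 9% → £1.0593
Pizza slice £5.77: ready-to-eat food → 9% + 0% district = 9% → £0.5193
Salad bar box £13.15: ready-to-eat food → 9% + 0% district = 9% → £1.1835
Unrounded tax sum = £7.7128 → £7.71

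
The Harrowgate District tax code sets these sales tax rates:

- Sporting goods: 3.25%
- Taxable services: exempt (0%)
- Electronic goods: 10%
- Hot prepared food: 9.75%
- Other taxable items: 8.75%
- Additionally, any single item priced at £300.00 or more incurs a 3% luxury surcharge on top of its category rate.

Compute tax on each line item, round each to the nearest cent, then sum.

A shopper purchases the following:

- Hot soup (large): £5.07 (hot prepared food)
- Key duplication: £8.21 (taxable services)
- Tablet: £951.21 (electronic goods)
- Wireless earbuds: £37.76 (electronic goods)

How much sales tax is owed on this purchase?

Hot soup (large) £5.07: hot prepared food → 9.75% → £0.49
Key duplication £8.21: taxable services → 0% → £0.00
Tablet £951.21: electronic goods → 10% + 3% surcharge = 13% → £123.66
Wireless earbuds £37.76: electronic goods → 10% → £3.78
Total tax = £0.49 + £123.66 + £3.78 = £127.93

£127.93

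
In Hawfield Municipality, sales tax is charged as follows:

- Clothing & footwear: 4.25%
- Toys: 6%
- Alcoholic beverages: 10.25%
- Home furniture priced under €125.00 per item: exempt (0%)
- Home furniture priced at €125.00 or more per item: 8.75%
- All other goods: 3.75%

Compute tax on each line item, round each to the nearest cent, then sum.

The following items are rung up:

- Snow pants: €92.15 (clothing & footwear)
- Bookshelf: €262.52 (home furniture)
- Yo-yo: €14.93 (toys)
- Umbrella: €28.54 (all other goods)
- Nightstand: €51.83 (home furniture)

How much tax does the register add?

Snow pants €92.15: clothing & footwear → 4.25% → €3.92
Bookshelf €262.52: home furniture, €125.00 or more → 8.75% → €22.97
Yo-yo €14.93: toys → 6% → €0.90
Umbrella €28.54: all other goods → 3.75% → €1.07
Nightstand €51.83: home furniture, under €125.00 → 0% → €0.00
Total tax = €3.92 + €22.97 + €0.90 + €1.07 = €28.86

€28.86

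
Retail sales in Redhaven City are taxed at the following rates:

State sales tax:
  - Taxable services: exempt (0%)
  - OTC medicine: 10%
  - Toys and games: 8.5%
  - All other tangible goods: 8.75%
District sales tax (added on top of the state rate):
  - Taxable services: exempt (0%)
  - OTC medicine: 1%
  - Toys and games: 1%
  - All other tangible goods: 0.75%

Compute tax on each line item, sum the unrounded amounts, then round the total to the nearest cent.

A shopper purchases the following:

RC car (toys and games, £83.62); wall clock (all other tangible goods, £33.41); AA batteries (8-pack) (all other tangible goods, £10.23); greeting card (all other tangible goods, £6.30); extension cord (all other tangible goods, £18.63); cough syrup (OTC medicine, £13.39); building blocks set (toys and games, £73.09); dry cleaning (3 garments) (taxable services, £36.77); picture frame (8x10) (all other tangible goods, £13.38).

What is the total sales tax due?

£24.15

RC car £83.62: toys and games → 8.5% + 1% district = 9.5% → £7.9439
Wall clock £33.41: all other tangible goods → 8.75% + 0.75% district = 9.5% → £3.17395
AA batteries (8-pack) £10.23: all other tangible goods → 8.75% + 0.75% district = 9.5% → £0.97185
Greeting card £6.30: all other tangible goods → 8.75% + 0.75% district = 9.5% → £0.5985
Extension cord £18.63: all other tangible goods → 8.75% + 0.75% district = 9.5% → £1.76985
Cough syrup £13.39: OTC medicine → 10% + 1% district = 11% → £1.4729
Building blocks set £73.09: toys and games → 8.5% + 1% district = 9.5% → £6.94355
Dry cleaning (3 garments) £36.77: taxable services → 0% + 0% district = 0% → £0.00
Picture frame (8x10) £13.38: all other tangible goods → 8.75% + 0.75% district = 9.5% → £1.2711
Unrounded tax sum = £24.1456 → £24.15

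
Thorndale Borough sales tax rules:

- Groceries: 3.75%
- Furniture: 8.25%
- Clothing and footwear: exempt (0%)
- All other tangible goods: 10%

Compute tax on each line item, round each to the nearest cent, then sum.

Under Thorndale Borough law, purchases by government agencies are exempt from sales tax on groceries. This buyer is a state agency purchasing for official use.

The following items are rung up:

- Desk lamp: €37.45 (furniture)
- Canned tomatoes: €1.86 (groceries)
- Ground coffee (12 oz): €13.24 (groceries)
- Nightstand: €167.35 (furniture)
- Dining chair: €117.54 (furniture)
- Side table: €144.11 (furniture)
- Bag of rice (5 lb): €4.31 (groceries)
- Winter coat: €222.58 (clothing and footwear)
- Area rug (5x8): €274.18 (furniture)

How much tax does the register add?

€61.11

Desk lamp €37.45: furniture → 8.25% → €3.09
Canned tomatoes €1.86: groceries, buyer-exempt → 0% → €0.00
Ground coffee (12 oz) €13.24: groceries, buyer-exempt → 0% → €0.00
Nightstand €167.35: furniture → 8.25% → €13.81
Dining chair €117.54: furniture → 8.25% → €9.70
Side table €144.11: furniture → 8.25% → €11.89
Bag of rice (5 lb) €4.31: groceries, buyer-exempt → 0% → €0.00
Winter coat €222.58: clothing and footwear → 0% → €0.00
Area rug (5x8) €274.18: furniture → 8.25% → €22.62
Total tax = €3.09 + €13.81 + €9.70 + €11.89 + €22.62 = €61.11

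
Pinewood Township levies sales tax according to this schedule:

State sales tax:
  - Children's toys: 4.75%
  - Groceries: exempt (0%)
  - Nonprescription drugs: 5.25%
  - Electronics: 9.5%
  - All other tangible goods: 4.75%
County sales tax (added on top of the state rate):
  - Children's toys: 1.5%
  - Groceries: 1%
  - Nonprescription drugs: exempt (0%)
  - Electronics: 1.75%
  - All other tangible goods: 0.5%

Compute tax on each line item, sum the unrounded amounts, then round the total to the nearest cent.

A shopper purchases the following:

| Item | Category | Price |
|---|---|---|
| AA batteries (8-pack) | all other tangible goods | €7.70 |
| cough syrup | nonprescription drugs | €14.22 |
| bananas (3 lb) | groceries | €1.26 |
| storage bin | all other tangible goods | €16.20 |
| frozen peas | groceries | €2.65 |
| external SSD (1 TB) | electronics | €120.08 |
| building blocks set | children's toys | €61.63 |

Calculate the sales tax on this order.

€19.40

AA batteries (8-pack) €7.70: all other tangible goods → 4.75% + 0.5% county = 5.25% → €0.40425
Cough syrup €14.22: nonprescription drugs → 5.25% + 0% county = 5.25% → €0.74655
Bananas (3 lb) €1.26: groceries → 0% + 1% county = 1% → €0.0126
Storage bin €16.20: all other tangible goods → 4.75% + 0.5% county = 5.25% → €0.8505
Frozen peas €2.65: groceries → 0% + 1% county = 1% → €0.0265
External SSD (1 TB) €120.08: electronics → 9.5% + 1.75% county = 11.25% → €13.509
Building blocks set €61.63: children's toys → 4.75% + 1.5% county = 6.25% → €3.851875
Unrounded tax sum = €19.401275 → €19.40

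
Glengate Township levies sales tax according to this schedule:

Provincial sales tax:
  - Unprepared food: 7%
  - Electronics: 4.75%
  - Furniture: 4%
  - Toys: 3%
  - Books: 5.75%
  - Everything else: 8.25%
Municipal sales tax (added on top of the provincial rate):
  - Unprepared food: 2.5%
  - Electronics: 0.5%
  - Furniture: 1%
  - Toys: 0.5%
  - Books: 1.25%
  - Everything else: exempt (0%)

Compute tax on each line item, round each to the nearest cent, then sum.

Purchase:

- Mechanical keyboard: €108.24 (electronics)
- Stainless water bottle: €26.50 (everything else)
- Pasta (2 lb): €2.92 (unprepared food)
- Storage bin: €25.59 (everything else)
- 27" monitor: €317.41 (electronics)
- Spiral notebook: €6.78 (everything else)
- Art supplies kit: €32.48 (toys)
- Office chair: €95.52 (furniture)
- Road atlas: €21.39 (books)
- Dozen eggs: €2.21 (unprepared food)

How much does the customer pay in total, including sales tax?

€674.15

Mechanical keyboard €108.24: electronics → 4.75% + 0.5% municipal = 5.25% → €5.68
Stainless water bottle €26.50: everything else → 8.25% + 0% municipal = 8.25% → €2.19
Pasta (2 lb) €2.92: unprepared food → 7% + 2.5% municipal = 9.5% → €0.28
Storage bin €25.59: everything else → 8.25% + 0% municipal = 8.25% → €2.11
27" monitor €317.41: electronics → 4.75% + 0.5% municipal = 5.25% → €16.66
Spiral notebook €6.78: everything else → 8.25% + 0% municipal = 8.25% → €0.56
Art supplies kit €32.48: toys → 3% + 0.5% municipal = 3.5% → €1.14
Office chair €95.52: furniture → 4% + 1% municipal = 5% → €4.78
Road atlas €21.39: books → 5.75% + 1.25% municipal = 7% → €1.50
Dozen eggs €2.21: unprepared food → 7% + 2.5% municipal = 9.5% → €0.21
Subtotal = €639.04; tax = €35.11; total due = €674.15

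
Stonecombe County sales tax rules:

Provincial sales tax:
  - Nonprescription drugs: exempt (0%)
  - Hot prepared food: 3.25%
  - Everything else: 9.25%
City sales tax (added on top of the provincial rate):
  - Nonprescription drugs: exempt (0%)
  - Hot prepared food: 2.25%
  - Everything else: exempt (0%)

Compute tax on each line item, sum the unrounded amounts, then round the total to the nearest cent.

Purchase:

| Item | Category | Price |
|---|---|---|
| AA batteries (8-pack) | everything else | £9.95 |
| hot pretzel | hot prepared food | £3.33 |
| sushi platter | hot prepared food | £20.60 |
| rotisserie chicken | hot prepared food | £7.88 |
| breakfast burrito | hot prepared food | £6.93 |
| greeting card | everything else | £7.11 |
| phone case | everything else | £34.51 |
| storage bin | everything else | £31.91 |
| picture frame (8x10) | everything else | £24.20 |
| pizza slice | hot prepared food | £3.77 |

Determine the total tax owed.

AA batteries (8-pack) £9.95: everything else → 9.25% + 0% city = 9.25% → £0.920375
Hot pretzel £3.33: hot prepared food → 3.25% + 2.25% city = 5.5% → £0.18315
Sushi platter £20.60: hot prepared food → 3.25% + 2.25% city = 5.5% → £1.133
Rotisserie chicken £7.88: hot prepared food → 3.25% + 2.25% city = 5.5% → £0.4334
Breakfast burrito £6.93: hot prepared food → 3.25% + 2.25% city = 5.5% → £0.38115
Greeting card £7.11: everything else → 9.25% + 0% city = 9.25% → £0.657675
Phone case £34.51: everything else → 9.25% + 0% city = 9.25% → £3.192175
Storage bin £31.91: everything else → 9.25% + 0% city = 9.25% → £2.951675
Picture frame (8x10) £24.20: everything else → 9.25% + 0% city = 9.25% → £2.2385
Pizza slice £3.77: hot prepared food → 3.25% + 2.25% city = 5.5% → £0.20735
Unrounded tax sum = £12.29845 → £12.30

£12.30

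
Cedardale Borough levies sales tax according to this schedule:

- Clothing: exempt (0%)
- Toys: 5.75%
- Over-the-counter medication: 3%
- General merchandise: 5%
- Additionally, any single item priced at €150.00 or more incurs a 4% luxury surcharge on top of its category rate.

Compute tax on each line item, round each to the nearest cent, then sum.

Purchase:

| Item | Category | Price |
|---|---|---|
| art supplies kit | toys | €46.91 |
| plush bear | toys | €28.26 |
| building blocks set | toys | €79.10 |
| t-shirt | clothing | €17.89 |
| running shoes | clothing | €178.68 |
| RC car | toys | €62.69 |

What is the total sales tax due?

€19.62

Art supplies kit €46.91: toys → 5.75% → €2.70
Plush bear €28.26: toys → 5.75% → €1.62
Building blocks set €79.10: toys → 5.75% → €4.55
T-shirt €17.89: clothing → 0% → €0.00
Running shoes €178.68: clothing → 0% + 4% surcharge = 4% → €7.15
RC car €62.69: toys → 5.75% → €3.60
Total tax = €2.70 + €1.62 + €4.55 + €7.15 + €3.60 = €19.62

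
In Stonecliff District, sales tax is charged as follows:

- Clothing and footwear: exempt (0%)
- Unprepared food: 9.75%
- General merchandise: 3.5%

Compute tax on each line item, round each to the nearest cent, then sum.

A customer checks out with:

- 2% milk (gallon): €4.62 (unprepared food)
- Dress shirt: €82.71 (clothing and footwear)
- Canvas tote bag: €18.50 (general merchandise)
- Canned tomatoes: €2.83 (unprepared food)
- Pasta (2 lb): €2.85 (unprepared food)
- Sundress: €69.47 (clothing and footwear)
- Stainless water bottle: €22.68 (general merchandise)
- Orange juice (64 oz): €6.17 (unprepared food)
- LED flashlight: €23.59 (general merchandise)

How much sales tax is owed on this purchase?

€3.88

2% milk (gallon) €4.62: unprepared food → 9.75% → €0.45
Dress shirt €82.71: clothing and footwear → 0% → €0.00
Canvas tote bag €18.50: general merchandise → 3.5% → €0.65
Canned tomatoes €2.83: unprepared food → 9.75% → €0.28
Pasta (2 lb) €2.85: unprepared food → 9.75% → €0.28
Sundress €69.47: clothing and footwear → 0% → €0.00
Stainless water bottle €22.68: general merchandise → 3.5% → €0.79
Orange juice (64 oz) €6.17: unprepared food → 9.75% → €0.60
LED flashlight €23.59: general merchandise → 3.5% → €0.83
Total tax = €0.45 + €0.65 + €0.28 + €0.28 + €0.79 + €0.60 + €0.83 = €3.88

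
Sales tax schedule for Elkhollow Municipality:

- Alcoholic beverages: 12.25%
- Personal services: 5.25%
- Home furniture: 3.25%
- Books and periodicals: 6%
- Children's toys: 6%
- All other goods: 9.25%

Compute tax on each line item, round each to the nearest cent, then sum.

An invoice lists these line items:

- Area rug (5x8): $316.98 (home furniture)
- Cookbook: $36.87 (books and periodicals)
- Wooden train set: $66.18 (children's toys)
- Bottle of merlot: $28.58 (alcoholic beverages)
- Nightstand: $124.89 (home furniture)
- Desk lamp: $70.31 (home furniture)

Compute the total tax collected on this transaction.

Area rug (5x8) $316.98: home furniture → 3.25% → $10.30
Cookbook $36.87: books and periodicals → 6% → $2.21
Wooden train set $66.18: children's toys → 6% → $3.97
Bottle of merlot $28.58: alcoholic beverages → 12.25% → $3.50
Nightstand $124.89: home furniture → 3.25% → $4.06
Desk lamp $70.31: home furniture → 3.25% → $2.29
Total tax = $10.30 + $2.21 + $3.97 + $3.50 + $4.06 + $2.29 = $26.33

$26.33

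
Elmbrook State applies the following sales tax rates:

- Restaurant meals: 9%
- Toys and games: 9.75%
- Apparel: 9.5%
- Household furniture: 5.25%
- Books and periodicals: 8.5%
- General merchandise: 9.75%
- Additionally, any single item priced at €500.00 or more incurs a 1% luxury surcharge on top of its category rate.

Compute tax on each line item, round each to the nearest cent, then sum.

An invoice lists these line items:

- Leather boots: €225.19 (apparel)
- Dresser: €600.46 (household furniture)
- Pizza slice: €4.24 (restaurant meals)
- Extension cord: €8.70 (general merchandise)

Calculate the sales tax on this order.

Leather boots €225.19: apparel → 9.5% → €21.39
Dresser €600.46: household furniture → 5.25% + 1% surcharge = 6.25% → €37.53
Pizza slice €4.24: restaurant meals → 9% → €0.38
Extension cord €8.70: general merchandise → 9.75% → €0.85
Total tax = €21.39 + €37.53 + €0.38 + €0.85 = €60.15

€60.15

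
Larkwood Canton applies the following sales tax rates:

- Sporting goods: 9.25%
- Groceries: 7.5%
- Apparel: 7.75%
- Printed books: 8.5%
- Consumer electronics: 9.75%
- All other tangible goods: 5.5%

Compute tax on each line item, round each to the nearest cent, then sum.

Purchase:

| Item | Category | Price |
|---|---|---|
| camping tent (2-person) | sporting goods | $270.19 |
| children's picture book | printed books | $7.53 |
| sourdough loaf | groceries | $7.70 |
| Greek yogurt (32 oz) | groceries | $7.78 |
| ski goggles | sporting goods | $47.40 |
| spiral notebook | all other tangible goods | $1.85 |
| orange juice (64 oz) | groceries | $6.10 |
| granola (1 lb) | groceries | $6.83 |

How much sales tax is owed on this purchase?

Camping tent (2-person) $270.19: sporting goods → 9.25% → $24.99
Children's picture book $7.53: printed books → 8.5% → $0.64
Sourdough loaf $7.70: groceries → 7.5% → $0.58
Greek yogurt (32 oz) $7.78: groceries → 7.5% → $0.58
Ski goggles $47.40: sporting goods → 9.25% → $4.38
Spiral notebook $1.85: all other tangible goods → 5.5% → $0.10
Orange juice (64 oz) $6.10: groceries → 7.5% → $0.46
Granola (1 lb) $6.83: groceries → 7.5% → $0.51
Total tax = $24.99 + $0.64 + $0.58 + $0.58 + $4.38 + $0.10 + $0.46 + $0.51 = $32.24

$32.24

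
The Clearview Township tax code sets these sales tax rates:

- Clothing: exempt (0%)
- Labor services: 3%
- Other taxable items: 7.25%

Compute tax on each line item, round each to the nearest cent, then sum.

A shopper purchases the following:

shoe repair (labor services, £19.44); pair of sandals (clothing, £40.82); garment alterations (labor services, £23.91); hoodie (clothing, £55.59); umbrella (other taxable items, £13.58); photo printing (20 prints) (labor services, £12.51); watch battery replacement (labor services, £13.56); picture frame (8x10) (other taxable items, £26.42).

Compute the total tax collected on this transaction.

£4.99

Shoe repair £19.44: labor services → 3% → £0.58
Pair of sandals £40.82: clothing → 0% → £0.00
Garment alterations £23.91: labor services → 3% → £0.72
Hoodie £55.59: clothing → 0% → £0.00
Umbrella £13.58: other taxable items → 7.25% → £0.98
Photo printing (20 prints) £12.51: labor services → 3% → £0.38
Watch battery replacement £13.56: labor services → 3% → £0.41
Picture frame (8x10) £26.42: other taxable items → 7.25% → £1.92
Total tax = £0.58 + £0.72 + £0.98 + £0.38 + £0.41 + £1.92 = £4.99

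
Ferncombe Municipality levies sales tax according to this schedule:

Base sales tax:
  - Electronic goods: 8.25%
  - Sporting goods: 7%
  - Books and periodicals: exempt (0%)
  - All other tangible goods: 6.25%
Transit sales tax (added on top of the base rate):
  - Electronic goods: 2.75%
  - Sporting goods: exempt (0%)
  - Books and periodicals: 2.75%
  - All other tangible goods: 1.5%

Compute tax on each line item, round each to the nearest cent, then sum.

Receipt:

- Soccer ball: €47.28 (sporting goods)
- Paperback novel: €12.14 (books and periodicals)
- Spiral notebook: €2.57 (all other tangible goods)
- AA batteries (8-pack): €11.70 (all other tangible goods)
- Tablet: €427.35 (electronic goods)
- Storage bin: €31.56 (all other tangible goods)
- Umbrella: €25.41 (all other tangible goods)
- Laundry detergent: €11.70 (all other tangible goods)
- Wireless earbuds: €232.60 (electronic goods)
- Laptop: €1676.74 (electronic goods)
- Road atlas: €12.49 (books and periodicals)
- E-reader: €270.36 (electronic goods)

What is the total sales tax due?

€297.20

Soccer ball €47.28: sporting goods → 7% + 0% transit = 7% → €3.31
Paperback novel €12.14: books and periodicals → 0% + 2.75% transit = 2.75% → €0.33
Spiral notebook €2.57: all other tangible goods → 6.25% + 1.5% transit = 7.75% → €0.20
AA batteries (8-pack) €11.70: all other tangible goods → 6.25% + 1.5% transit = 7.75% → €0.91
Tablet €427.35: electronic goods → 8.25% + 2.75% transit = 11% → €47.01
Storage bin €31.56: all other tangible goods → 6.25% + 1.5% transit = 7.75% → €2.45
Umbrella €25.41: all other tangible goods → 6.25% + 1.5% transit = 7.75% → €1.97
Laundry detergent €11.70: all other tangible goods → 6.25% + 1.5% transit = 7.75% → €0.91
Wireless earbuds €232.60: electronic goods → 8.25% + 2.75% transit = 11% → €25.59
Laptop €1676.74: electronic goods → 8.25% + 2.75% transit = 11% → €184.44
Road atlas €12.49: books and periodicals → 0% + 2.75% transit = 2.75% → €0.34
E-reader €270.36: electronic goods → 8.25% + 2.75% transit = 11% → €29.74
Total tax = €3.31 + €0.33 + €0.20 + €0.91 + €47.01 + €2.45 + €1.97 + €0.91 + €25.59 + €184.44 + €0.34 + €29.74 = €297.20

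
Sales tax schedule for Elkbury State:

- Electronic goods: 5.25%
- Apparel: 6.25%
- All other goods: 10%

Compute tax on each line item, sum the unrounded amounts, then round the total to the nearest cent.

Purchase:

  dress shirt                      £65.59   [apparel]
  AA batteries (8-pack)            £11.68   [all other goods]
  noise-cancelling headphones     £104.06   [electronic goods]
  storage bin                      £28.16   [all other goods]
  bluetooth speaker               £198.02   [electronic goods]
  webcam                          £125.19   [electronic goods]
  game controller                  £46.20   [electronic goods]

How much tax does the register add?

£32.94

Dress shirt £65.59: apparel → 6.25% → £4.099375
AA batteries (8-pack) £11.68: all other goods → 10% → £1.168
Noise-cancelling headphones £104.06: electronic goods → 5.25% → £5.46315
Storage bin £28.16: all other goods → 10% → £2.816
Bluetooth speaker £198.02: electronic goods → 5.25% → £10.39605
Webcam £125.19: electronic goods → 5.25% → £6.572475
Game controller £46.20: electronic goods → 5.25% → £2.4255
Unrounded tax sum = £32.94055 → £32.94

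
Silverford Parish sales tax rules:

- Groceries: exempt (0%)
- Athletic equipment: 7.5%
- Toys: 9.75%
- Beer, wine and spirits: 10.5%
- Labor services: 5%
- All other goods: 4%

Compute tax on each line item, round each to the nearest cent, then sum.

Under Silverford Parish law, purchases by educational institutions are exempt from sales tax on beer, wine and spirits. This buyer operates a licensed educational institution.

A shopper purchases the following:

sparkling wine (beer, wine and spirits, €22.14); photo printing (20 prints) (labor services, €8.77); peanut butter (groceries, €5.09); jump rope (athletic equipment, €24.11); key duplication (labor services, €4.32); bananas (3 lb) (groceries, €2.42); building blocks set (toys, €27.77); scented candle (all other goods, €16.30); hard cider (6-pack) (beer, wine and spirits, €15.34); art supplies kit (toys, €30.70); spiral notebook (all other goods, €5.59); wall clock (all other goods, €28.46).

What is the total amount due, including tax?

€201.19

Sparkling wine €22.14: beer, wine and spirits, buyer-exempt → 0% → €0.00
Photo printing (20 prints) €8.77: labor services → 5% → €0.44
Peanut butter €5.09: groceries → 0% → €0.00
Jump rope €24.11: athletic equipment → 7.5% → €1.81
Key duplication €4.32: labor services → 5% → €0.22
Bananas (3 lb) €2.42: groceries → 0% → €0.00
Building blocks set €27.77: toys → 9.75% → €2.71
Scented candle €16.30: all other goods → 4% → €0.65
Hard cider (6-pack) €15.34: beer, wine and spirits, buyer-exempt → 0% → €0.00
Art supplies kit €30.70: toys → 9.75% → €2.99
Spiral notebook €5.59: all other goods → 4% → €0.22
Wall clock €28.46: all other goods → 4% → €1.14
Subtotal = €191.01; tax = €10.18; total due = €201.19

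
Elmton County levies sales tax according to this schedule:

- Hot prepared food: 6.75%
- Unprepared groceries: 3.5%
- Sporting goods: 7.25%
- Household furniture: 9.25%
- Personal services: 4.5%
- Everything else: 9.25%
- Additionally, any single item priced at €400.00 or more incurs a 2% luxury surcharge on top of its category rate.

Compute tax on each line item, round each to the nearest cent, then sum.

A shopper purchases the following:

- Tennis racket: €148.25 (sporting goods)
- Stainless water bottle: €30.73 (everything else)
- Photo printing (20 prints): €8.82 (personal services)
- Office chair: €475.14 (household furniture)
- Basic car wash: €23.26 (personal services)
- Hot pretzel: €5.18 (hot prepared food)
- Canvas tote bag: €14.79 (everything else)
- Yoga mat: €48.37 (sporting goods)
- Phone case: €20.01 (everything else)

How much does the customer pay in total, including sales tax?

€850.12

Tennis racket €148.25: sporting goods → 7.25% → €10.75
Stainless water bottle €30.73: everything else → 9.25% → €2.84
Photo printing (20 prints) €8.82: personal services → 4.5% → €0.40
Office chair €475.14: household furniture → 9.25% + 2% surcharge = 11.25% → €53.45
Basic car wash €23.26: personal services → 4.5% → €1.05
Hot pretzel €5.18: hot prepared food → 6.75% → €0.35
Canvas tote bag €14.79: everything else → 9.25% → €1.37
Yoga mat €48.37: sporting goods → 7.25% → €3.51
Phone case €20.01: everything else → 9.25% → €1.85
Subtotal = €774.55; tax = €75.57; total due = €850.12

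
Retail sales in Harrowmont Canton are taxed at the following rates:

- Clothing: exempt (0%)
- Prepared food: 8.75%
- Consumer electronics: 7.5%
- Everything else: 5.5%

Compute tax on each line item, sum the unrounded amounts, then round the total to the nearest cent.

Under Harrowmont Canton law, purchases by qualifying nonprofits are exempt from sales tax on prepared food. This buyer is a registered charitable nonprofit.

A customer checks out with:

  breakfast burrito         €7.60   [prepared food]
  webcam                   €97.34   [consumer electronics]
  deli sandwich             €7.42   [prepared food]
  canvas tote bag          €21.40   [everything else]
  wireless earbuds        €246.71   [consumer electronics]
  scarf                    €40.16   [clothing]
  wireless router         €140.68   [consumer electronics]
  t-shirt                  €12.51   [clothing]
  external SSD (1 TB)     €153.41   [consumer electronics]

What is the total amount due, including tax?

€776.27

Breakfast burrito €7.60: prepared food, buyer-exempt → 0% → €0.00
Webcam €97.34: consumer electronics → 7.5% → €7.3005
Deli sandwich €7.42: prepared food, buyer-exempt → 0% → €0.00
Canvas tote bag €21.40: everything else → 5.5% → €1.177
Wireless earbuds €246.71: consumer electronics → 7.5% → €18.50325
Scarf €40.16: clothing → 0% → €0.00
Wireless router €140.68: consumer electronics → 7.5% → €10.551
T-shirt €12.51: clothing → 0% → €0.00
External SSD (1 TB) €153.41: consumer electronics → 7.5% → €11.50575
Subtotal = €727.23; unrounded tax = €49.0375 → €49.04; total due = €776.27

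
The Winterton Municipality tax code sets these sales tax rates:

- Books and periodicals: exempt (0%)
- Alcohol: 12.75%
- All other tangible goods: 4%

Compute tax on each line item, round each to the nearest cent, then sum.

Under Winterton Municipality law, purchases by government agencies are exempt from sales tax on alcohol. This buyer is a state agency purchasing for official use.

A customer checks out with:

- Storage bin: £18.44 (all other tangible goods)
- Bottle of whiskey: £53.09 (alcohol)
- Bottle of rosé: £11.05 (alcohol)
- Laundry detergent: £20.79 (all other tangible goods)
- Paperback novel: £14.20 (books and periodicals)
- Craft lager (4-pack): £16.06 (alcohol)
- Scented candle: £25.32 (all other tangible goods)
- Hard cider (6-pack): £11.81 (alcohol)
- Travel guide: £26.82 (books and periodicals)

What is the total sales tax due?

Storage bin £18.44: all other tangible goods → 4% → £0.74
Bottle of whiskey £53.09: alcohol, buyer-exempt → 0% → £0.00
Bottle of rosé £11.05: alcohol, buyer-exempt → 0% → £0.00
Laundry detergent £20.79: all other tangible goods → 4% → £0.83
Paperback novel £14.20: books and periodicals → 0% → £0.00
Craft lager (4-pack) £16.06: alcohol, buyer-exempt → 0% → £0.00
Scented candle £25.32: all other tangible goods → 4% → £1.01
Hard cider (6-pack) £11.81: alcohol, buyer-exempt → 0% → £0.00
Travel guide £26.82: books and periodicals → 0% → £0.00
Total tax = £0.74 + £0.83 + £1.01 = £2.58

£2.58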